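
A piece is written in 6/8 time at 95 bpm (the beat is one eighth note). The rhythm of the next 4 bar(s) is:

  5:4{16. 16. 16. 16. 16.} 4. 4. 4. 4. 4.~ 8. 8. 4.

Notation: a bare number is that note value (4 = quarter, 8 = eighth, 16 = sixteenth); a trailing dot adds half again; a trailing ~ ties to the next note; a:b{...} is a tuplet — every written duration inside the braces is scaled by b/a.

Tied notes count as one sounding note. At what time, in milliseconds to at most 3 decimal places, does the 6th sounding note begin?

note 6 onset = 3b = 1894.737ms

1. 0.0ms @ 0 + 378.947ms (3/5)
2. 378.947ms @ 3/5 + 378.947ms (3/5)
3. 757.895ms @ 6/5 + 378.947ms (3/5)
4. 1136.842ms @ 9/5 + 378.947ms (3/5)
5. 1515.789ms @ 12/5 + 378.947ms (3/5)
6. 1894.737ms @ 3 + 1894.737ms (3)
7. 3789.474ms @ 6 + 1894.737ms (3)
8. 5684.211ms @ 9 + 1894.737ms (3)
9. 7578.947ms @ 12 + 1894.737ms (3)
10. 9473.684ms @ 15 + 2842.105ms (9/2)
11. 12315.789ms @ 39/2 + 947.368ms (3/2)
12. 13263.158ms @ 21 + 1894.737ms (3)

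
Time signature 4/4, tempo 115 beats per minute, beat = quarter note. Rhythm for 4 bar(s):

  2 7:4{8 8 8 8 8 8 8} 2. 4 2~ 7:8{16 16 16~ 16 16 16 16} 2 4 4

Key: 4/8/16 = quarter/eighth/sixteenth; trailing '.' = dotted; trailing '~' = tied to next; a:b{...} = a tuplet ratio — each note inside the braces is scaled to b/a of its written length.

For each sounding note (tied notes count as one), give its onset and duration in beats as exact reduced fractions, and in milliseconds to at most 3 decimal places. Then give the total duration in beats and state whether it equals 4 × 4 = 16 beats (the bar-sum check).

1) 0.0ms=0b +1043.478ms=2b
2) 1043.478ms=2b +149.068ms=2/7b
3) 1192.547ms=16/7b +149.068ms=2/7b
4) 1341.615ms=18/7b +149.068ms=2/7b
5) 1490.683ms=20/7b +149.068ms=2/7b
6) 1639.752ms=22/7b +149.068ms=2/7b
7) 1788.82ms=24/7b +149.068ms=2/7b
8) 1937.888ms=26/7b +149.068ms=2/7b
9) 2086.957ms=4b +1565.217ms=3b
10) 3652.174ms=7b +521.739ms=1b
11) 4173.913ms=8b +1192.547ms=16/7b
12) 5366.46ms=72/7b +149.068ms=2/7b
13) 5515.528ms=74/7b +298.137ms=4/7b
14) 5813.665ms=78/7b +149.068ms=2/7b
15) 5962.733ms=80/7b +149.068ms=2/7b
16) 6111.801ms=82/7b +149.068ms=2/7b
17) 6260.87ms=12b +1043.478ms=2b
18) 7304.348ms=14b +521.739ms=1b
19) 7826.087ms=15b +521.739ms=1b
Σ=16b of 16 (115bpm 4/4) — PASS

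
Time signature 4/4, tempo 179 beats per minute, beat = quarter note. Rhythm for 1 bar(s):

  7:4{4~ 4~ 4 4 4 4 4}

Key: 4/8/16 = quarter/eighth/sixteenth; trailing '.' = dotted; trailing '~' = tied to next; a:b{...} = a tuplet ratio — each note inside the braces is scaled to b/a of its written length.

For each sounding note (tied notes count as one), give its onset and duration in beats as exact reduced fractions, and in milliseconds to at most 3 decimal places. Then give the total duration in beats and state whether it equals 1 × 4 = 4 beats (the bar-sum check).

1) 0.0ms=0b +574.621ms=12/7b
2) 574.621ms=12/7b +191.54ms=4/7b
3) 766.161ms=16/7b +191.54ms=4/7b
4) 957.702ms=20/7b +191.54ms=4/7b
5) 1149.242ms=24/7b +191.54ms=4/7b
Σ=4b of 4 (179bpm 4/4) — PASS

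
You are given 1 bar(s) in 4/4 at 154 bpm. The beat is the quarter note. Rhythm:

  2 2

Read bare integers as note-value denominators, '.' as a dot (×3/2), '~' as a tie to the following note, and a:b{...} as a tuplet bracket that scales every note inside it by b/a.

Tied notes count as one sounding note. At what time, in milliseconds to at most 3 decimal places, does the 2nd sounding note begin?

1. 0.0ms @ 0 + 779.221ms (2)
2. 779.221ms @ 2 + 779.221ms (2)

note 2 onset = 2b = 779.221ms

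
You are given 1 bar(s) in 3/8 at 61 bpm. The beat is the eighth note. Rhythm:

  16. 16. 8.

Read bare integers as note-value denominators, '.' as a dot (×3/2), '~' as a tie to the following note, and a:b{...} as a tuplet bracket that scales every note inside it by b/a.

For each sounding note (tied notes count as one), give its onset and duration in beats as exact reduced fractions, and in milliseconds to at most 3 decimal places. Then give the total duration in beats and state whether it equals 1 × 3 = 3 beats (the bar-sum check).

1) 0.0ms=0b +737.705ms=3/4b
2) 737.705ms=3/4b +737.705ms=3/4b
3) 1475.41ms=3/2b +1475.41ms=3/2b
Σ=3b of 3 (61bpm 3/8) — PASS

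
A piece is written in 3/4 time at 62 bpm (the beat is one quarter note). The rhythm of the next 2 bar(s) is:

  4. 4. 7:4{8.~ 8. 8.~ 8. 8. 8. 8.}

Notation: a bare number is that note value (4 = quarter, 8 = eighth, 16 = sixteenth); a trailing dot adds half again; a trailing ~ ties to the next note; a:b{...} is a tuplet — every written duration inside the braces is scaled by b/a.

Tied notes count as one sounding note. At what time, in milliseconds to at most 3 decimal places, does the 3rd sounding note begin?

note 3 onset = 3b = 2903.226ms

1. 0.0ms @ 0 + 1451.613ms (3/2)
2. 1451.613ms @ 3/2 + 1451.613ms (3/2)
3. 2903.226ms @ 3 + 829.493ms (6/7)
4. 3732.719ms @ 27/7 + 829.493ms (6/7)
5. 4562.212ms @ 33/7 + 414.747ms (3/7)
6. 4976.959ms @ 36/7 + 414.747ms (3/7)
7. 5391.705ms @ 39/7 + 414.747ms (3/7)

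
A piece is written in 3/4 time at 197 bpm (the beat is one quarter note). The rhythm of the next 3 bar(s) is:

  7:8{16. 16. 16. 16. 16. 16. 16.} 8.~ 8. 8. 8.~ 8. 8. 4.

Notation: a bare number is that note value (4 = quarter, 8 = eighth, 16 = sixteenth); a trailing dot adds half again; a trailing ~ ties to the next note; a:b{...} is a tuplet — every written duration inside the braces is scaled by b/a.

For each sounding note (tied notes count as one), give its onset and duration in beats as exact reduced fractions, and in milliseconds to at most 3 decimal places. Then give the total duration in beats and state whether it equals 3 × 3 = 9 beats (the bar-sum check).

1) 0.0ms=0b +130.529ms=3/7b
2) 130.529ms=3/7b +130.529ms=3/7b
3) 261.059ms=6/7b +130.529ms=3/7b
4) 391.588ms=9/7b +130.529ms=3/7b
5) 522.117ms=12/7b +130.529ms=3/7b
6) 652.647ms=15/7b +130.529ms=3/7b
7) 783.176ms=18/7b +130.529ms=3/7b
8) 913.706ms=3b +456.853ms=3/2b
9) 1370.558ms=9/2b +228.426ms=3/4b
10) 1598.985ms=21/4b +456.853ms=3/2b
11) 2055.838ms=27/4b +228.426ms=3/4b
12) 2284.264ms=15/2b +456.853ms=3/2b
Σ=9b of 9 (197bpm 3/4) — PASS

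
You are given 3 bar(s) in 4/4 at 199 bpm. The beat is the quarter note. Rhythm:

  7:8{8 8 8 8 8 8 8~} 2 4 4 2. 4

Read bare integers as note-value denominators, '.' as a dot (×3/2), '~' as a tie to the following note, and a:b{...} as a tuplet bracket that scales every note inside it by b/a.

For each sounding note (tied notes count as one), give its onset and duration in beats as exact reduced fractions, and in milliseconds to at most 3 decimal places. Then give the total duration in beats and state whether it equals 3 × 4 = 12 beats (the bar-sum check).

1) 0.0ms=0b +172.29ms=4/7b
2) 172.29ms=4/7b +172.29ms=4/7b
3) 344.58ms=8/7b +172.29ms=4/7b
4) 516.87ms=12/7b +172.29ms=4/7b
5) 689.16ms=16/7b +172.29ms=4/7b
6) 861.45ms=20/7b +172.29ms=4/7b
7) 1033.74ms=24/7b +775.305ms=18/7b
8) 1809.045ms=6b +301.508ms=1b
9) 2110.553ms=7b +301.508ms=1b
10) 2412.06ms=8b +904.523ms=3b
11) 3316.583ms=11b +301.508ms=1b
Σ=12b of 12 (199bpm 4/4) — PASS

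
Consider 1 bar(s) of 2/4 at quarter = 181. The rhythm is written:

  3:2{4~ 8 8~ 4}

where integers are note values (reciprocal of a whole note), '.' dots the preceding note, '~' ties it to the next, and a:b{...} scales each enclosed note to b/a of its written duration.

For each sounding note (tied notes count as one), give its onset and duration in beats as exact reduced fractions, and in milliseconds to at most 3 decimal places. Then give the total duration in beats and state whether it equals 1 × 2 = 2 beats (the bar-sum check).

1) 0.0ms=0b +331.492ms=1b
2) 331.492ms=1b +331.492ms=1b
Σ=2b of 2 (181bpm 2/4) — PASS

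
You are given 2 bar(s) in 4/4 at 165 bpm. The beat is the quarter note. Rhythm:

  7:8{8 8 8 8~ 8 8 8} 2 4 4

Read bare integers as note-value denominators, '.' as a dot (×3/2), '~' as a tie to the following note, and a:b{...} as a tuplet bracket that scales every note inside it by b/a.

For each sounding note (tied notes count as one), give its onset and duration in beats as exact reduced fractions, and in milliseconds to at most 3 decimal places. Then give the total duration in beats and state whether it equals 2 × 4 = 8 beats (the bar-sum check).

1) 0.0ms=0b +207.792ms=4/7b
2) 207.792ms=4/7b +207.792ms=4/7b
3) 415.584ms=8/7b +207.792ms=4/7b
4) 623.377ms=12/7b +415.584ms=8/7b
5) 1038.961ms=20/7b +207.792ms=4/7b
6) 1246.753ms=24/7b +207.792ms=4/7b
7) 1454.545ms=4b +727.273ms=2b
8) 2181.818ms=6b +363.636ms=1b
9) 2545.455ms=7b +363.636ms=1b
Σ=8b of 8 (165bpm 4/4) — PASS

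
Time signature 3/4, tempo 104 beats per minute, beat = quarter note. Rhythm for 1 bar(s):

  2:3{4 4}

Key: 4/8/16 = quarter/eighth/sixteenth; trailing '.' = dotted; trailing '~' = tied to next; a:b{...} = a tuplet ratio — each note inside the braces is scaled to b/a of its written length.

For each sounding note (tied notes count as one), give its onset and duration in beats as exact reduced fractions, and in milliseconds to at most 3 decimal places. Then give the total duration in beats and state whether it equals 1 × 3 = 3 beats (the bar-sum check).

1) 0.0ms=0b +865.385ms=3/2b
2) 865.385ms=3/2b +865.385ms=3/2b
Σ=3b of 3 (104bpm 3/4) — PASS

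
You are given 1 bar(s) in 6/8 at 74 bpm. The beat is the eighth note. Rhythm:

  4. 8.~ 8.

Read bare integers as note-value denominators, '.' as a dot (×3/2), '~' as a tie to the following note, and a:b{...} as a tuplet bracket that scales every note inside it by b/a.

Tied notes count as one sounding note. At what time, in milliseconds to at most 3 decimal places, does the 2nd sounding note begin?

note 2 onset = 3b = 2432.432ms

1. 0.0ms @ 0 + 2432.432ms (3)
2. 2432.432ms @ 3 + 2432.432ms (3)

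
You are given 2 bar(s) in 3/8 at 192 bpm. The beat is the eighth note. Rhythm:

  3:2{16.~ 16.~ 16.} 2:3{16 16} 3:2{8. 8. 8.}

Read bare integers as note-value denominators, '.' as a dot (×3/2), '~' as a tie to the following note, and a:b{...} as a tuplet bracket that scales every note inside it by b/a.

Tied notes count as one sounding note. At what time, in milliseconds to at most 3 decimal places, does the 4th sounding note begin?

1. 0.0ms @ 0 + 468.75ms (3/2)
2. 468.75ms @ 3/2 + 234.375ms (3/4)
3. 703.125ms @ 9/4 + 234.375ms (3/4)
4. 937.5ms @ 3 + 312.5ms (1)
5. 1250.0ms @ 4 + 312.5ms (1)
6. 1562.5ms @ 5 + 312.5ms (1)

note 4 onset = 3b = 937.5ms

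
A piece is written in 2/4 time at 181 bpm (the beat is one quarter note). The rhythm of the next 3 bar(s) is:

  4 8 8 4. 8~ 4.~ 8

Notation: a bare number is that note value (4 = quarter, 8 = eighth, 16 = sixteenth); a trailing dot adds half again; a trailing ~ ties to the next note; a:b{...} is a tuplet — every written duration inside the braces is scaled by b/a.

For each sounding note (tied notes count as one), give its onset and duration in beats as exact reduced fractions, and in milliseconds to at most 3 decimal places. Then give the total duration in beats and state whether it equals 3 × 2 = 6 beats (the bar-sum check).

1) 0.0ms=0b +331.492ms=1b
2) 331.492ms=1b +165.746ms=1/2b
3) 497.238ms=3/2b +165.746ms=1/2b
4) 662.983ms=2b +497.238ms=3/2b
5) 1160.221ms=7/2b +828.729ms=5/2b
Σ=6b of 6 (181bpm 2/4) — PASS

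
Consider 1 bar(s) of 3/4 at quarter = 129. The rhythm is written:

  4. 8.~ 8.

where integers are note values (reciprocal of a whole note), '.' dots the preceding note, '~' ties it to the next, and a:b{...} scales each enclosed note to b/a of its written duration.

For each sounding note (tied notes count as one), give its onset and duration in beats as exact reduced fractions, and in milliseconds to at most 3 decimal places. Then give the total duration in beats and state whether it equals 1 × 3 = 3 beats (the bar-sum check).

1) 0.0ms=0b +697.674ms=3/2b
2) 697.674ms=3/2b +697.674ms=3/2b
Σ=3b of 3 (129bpm 3/4) — PASS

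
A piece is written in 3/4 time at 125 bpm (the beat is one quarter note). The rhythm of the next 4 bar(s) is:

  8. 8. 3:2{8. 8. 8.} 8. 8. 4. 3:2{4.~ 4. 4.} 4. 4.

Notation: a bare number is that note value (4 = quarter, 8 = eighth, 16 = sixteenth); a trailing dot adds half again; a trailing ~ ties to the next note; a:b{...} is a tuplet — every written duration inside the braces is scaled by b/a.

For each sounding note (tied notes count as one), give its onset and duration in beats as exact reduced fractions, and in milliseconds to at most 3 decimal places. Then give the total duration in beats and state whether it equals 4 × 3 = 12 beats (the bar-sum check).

1) 0.0ms=0b +360.0ms=3/4b
2) 360.0ms=3/4b +360.0ms=3/4b
3) 720.0ms=3/2b +240.0ms=1/2b
4) 960.0ms=2b +240.0ms=1/2b
5) 1200.0ms=5/2b +240.0ms=1/2b
6) 1440.0ms=3b +360.0ms=3/4b
7) 1800.0ms=15/4b +360.0ms=3/4b
8) 2160.0ms=9/2b +720.0ms=3/2b
9) 2880.0ms=6b +960.0ms=2b
10) 3840.0ms=8b +480.0ms=1b
11) 4320.0ms=9b +720.0ms=3/2b
12) 5040.0ms=21/2b +720.0ms=3/2b
Σ=12b of 12 (125bpm 3/4) — PASS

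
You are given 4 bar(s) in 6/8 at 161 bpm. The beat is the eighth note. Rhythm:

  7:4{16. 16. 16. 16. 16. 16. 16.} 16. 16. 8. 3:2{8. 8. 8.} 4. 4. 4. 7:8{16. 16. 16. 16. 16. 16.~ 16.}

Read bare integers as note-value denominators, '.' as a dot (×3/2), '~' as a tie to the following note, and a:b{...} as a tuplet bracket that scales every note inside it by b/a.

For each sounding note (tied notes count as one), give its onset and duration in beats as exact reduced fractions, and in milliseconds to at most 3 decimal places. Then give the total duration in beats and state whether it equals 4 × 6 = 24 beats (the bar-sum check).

1) 0.0ms=0b +159.716ms=3/7b
2) 159.716ms=3/7b +159.716ms=3/7b
3) 319.432ms=6/7b +159.716ms=3/7b
4) 479.148ms=9/7b +159.716ms=3/7b
5) 638.864ms=12/7b +159.716ms=3/7b
6) 798.58ms=15/7b +159.716ms=3/7b
7) 958.296ms=18/7b +159.716ms=3/7b
8) 1118.012ms=3b +279.503ms=3/4b
9) 1397.516ms=15/4b +279.503ms=3/4b
10) 1677.019ms=9/2b +559.006ms=3/2b
11) 2236.025ms=6b +372.671ms=1b
12) 2608.696ms=7b +372.671ms=1b
13) 2981.366ms=8b +372.671ms=1b
14) 3354.037ms=9b +1118.012ms=3b
15) 4472.05ms=12b +1118.012ms=3b
16) 5590.062ms=15b +1118.012ms=3b
17) 6708.075ms=18b +319.432ms=6/7b
18) 7027.507ms=132/7b +319.432ms=6/7b
19) 7346.939ms=138/7b +319.432ms=6/7b
20) 7666.371ms=144/7b +319.432ms=6/7b
21) 7985.803ms=150/7b +319.432ms=6/7b
22) 8305.235ms=156/7b +638.864ms=12/7b
Σ=24b of 24 (161bpm 6/8) — PASS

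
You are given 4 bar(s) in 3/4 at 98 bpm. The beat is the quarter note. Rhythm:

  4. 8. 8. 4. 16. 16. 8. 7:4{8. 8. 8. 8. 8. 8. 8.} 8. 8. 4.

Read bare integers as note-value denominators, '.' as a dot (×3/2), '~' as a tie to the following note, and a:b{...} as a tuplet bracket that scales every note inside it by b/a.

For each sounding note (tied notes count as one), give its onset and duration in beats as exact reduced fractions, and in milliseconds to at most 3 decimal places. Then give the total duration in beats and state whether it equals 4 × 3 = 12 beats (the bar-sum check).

1) 0.0ms=0b +918.367ms=3/2b
2) 918.367ms=3/2b +459.184ms=3/4b
3) 1377.551ms=9/4b +459.184ms=3/4b
4) 1836.735ms=3b +918.367ms=3/2b
5) 2755.102ms=9/2b +229.592ms=3/8b
6) 2984.694ms=39/8b +229.592ms=3/8b
7) 3214.286ms=21/4b +459.184ms=3/4b
8) 3673.469ms=6b +262.391ms=3/7b
9) 3935.86ms=45/7b +262.391ms=3/7b
10) 4198.251ms=48/7b +262.391ms=3/7b
11) 4460.641ms=51/7b +262.391ms=3/7b
12) 4723.032ms=54/7b +262.391ms=3/7b
13) 4985.423ms=57/7b +262.391ms=3/7b
14) 5247.813ms=60/7b +262.391ms=3/7b
15) 5510.204ms=9b +459.184ms=3/4b
16) 5969.388ms=39/4b +459.184ms=3/4b
17) 6428.571ms=21/2b +918.367ms=3/2b
Σ=12b of 12 (98bpm 3/4) — PASS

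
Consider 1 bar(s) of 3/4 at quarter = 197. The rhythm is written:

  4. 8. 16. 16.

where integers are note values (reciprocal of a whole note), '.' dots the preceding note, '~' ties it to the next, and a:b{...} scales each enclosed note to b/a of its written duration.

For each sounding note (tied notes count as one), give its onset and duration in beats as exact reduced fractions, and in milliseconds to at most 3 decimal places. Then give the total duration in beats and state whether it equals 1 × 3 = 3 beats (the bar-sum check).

1) 0.0ms=0b +456.853ms=3/2b
2) 456.853ms=3/2b +228.426ms=3/4b
3) 685.279ms=9/4b +114.213ms=3/8b
4) 799.492ms=21/8b +114.213ms=3/8b
Σ=3b of 3 (197bpm 3/4) — PASS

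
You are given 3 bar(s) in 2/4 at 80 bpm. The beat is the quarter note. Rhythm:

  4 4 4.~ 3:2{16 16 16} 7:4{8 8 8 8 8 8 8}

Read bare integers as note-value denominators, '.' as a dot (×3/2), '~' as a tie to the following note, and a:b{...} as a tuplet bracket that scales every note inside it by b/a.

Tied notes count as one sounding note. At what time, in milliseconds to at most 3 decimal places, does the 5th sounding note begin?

note 5 onset = 23/6b = 2875.0ms

1. 0.0ms @ 0 + 750.0ms (1)
2. 750.0ms @ 1 + 750.0ms (1)
3. 1500.0ms @ 2 + 1250.0ms (5/3)
4. 2750.0ms @ 11/3 + 125.0ms (1/6)
5. 2875.0ms @ 23/6 + 125.0ms (1/6)
6. 3000.0ms @ 4 + 214.286ms (2/7)
7. 3214.286ms @ 30/7 + 214.286ms (2/7)
8. 3428.571ms @ 32/7 + 214.286ms (2/7)
9. 3642.857ms @ 34/7 + 214.286ms (2/7)
10. 3857.143ms @ 36/7 + 214.286ms (2/7)
11. 4071.429ms @ 38/7 + 214.286ms (2/7)
12. 4285.714ms @ 40/7 + 214.286ms (2/7)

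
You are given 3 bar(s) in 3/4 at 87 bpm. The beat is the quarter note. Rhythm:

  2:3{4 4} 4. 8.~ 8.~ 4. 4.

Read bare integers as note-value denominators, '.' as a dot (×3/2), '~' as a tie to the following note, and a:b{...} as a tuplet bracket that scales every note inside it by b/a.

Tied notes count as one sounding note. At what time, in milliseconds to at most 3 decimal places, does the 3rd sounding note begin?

note 3 onset = 3b = 2068.966ms

1. 0.0ms @ 0 + 1034.483ms (3/2)
2. 1034.483ms @ 3/2 + 1034.483ms (3/2)
3. 2068.966ms @ 3 + 1034.483ms (3/2)
4. 3103.448ms @ 9/2 + 2068.966ms (3)
5. 5172.414ms @ 15/2 + 1034.483ms (3/2)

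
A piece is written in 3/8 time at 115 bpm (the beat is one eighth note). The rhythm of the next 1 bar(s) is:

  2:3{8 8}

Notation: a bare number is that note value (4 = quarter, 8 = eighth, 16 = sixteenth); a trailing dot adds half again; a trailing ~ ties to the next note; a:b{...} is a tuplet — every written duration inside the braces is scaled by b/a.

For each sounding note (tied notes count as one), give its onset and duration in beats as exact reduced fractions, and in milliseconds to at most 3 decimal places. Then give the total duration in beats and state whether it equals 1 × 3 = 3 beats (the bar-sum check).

1) 0.0ms=0b +782.609ms=3/2b
2) 782.609ms=3/2b +782.609ms=3/2b
Σ=3b of 3 (115bpm 3/8) — PASS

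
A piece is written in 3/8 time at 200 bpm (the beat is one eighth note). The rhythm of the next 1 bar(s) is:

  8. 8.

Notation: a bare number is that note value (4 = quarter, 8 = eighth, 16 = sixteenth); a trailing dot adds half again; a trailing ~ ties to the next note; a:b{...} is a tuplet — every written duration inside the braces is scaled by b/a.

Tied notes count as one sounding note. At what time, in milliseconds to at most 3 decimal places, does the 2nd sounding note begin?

1. 0.0ms @ 0 + 450.0ms (3/2)
2. 450.0ms @ 3/2 + 450.0ms (3/2)

note 2 onset = 3/2b = 450.0ms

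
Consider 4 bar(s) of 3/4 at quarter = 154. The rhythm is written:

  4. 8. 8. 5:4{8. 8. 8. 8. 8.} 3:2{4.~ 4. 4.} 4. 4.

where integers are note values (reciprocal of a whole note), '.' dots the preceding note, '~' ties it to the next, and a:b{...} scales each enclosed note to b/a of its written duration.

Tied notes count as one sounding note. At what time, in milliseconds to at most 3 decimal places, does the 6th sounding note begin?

note 6 onset = 21/5b = 1636.364ms

1. 0.0ms @ 0 + 584.416ms (3/2)
2. 584.416ms @ 3/2 + 292.208ms (3/4)
3. 876.623ms @ 9/4 + 292.208ms (3/4)
4. 1168.831ms @ 3 + 233.766ms (3/5)
5. 1402.597ms @ 18/5 + 233.766ms (3/5)
6. 1636.364ms @ 21/5 + 233.766ms (3/5)
7. 1870.13ms @ 24/5 + 233.766ms (3/5)
8. 2103.896ms @ 27/5 + 233.766ms (3/5)
9. 2337.662ms @ 6 + 779.221ms (2)
10. 3116.883ms @ 8 + 389.61ms (1)
11. 3506.494ms @ 9 + 584.416ms (3/2)
12. 4090.909ms @ 21/2 + 584.416ms (3/2)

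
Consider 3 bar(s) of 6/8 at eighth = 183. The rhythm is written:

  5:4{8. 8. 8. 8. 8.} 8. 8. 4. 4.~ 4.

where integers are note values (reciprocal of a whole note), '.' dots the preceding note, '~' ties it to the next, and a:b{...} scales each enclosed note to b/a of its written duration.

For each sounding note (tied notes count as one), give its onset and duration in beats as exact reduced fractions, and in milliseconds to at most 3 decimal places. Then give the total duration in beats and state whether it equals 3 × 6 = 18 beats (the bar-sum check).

1) 0.0ms=0b +393.443ms=6/5b
2) 393.443ms=6/5b +393.443ms=6/5b
3) 786.885ms=12/5b +393.443ms=6/5b
4) 1180.328ms=18/5b +393.443ms=6/5b
5) 1573.77ms=24/5b +393.443ms=6/5b
6) 1967.213ms=6b +491.803ms=3/2b
7) 2459.016ms=15/2b +491.803ms=3/2b
8) 2950.82ms=9b +983.607ms=3b
9) 3934.426ms=12b +1967.213ms=6b
Σ=18b of 18 (183bpm 6/8) — PASS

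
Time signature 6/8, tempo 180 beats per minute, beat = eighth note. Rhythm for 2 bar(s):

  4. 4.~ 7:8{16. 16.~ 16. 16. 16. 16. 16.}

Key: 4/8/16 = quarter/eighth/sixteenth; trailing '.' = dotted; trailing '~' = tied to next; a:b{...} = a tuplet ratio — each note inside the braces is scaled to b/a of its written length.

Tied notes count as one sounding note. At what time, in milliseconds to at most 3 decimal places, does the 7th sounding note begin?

note 7 onset = 78/7b = 3714.286ms

1. 0.0ms @ 0 + 1000.0ms (3)
2. 1000.0ms @ 3 + 1285.714ms (27/7)
3. 2285.714ms @ 48/7 + 571.429ms (12/7)
4. 2857.143ms @ 60/7 + 285.714ms (6/7)
5. 3142.857ms @ 66/7 + 285.714ms (6/7)
6. 3428.571ms @ 72/7 + 285.714ms (6/7)
7. 3714.286ms @ 78/7 + 285.714ms (6/7)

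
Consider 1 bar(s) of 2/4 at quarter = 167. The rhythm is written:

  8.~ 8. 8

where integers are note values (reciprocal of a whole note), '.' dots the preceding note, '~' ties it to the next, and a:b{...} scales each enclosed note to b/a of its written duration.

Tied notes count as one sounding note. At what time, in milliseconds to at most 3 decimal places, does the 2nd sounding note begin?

1. 0.0ms @ 0 + 538.922ms (3/2)
2. 538.922ms @ 3/2 + 179.641ms (1/2)

note 2 onset = 3/2b = 538.922ms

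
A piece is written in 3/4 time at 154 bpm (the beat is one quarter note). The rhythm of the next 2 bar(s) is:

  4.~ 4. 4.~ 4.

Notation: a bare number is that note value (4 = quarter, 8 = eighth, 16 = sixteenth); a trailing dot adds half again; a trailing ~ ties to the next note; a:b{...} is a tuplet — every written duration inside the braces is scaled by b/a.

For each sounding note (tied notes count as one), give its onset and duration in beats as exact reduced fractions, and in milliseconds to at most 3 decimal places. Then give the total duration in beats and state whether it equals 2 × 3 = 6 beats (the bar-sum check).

1) 0.0ms=0b +1168.831ms=3b
2) 1168.831ms=3b +1168.831ms=3b
Σ=6b of 6 (154bpm 3/4) — PASS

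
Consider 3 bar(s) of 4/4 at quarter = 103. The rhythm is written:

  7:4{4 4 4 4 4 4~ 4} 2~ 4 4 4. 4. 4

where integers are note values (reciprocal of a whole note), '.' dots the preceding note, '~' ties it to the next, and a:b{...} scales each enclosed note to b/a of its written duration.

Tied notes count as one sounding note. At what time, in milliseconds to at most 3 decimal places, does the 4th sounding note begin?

1. 0.0ms @ 0 + 332.871ms (4/7)
2. 332.871ms @ 4/7 + 332.871ms (4/7)
3. 665.742ms @ 8/7 + 332.871ms (4/7)
4. 998.613ms @ 12/7 + 332.871ms (4/7)
5. 1331.484ms @ 16/7 + 332.871ms (4/7)
6. 1664.355ms @ 20/7 + 665.742ms (8/7)
7. 2330.097ms @ 4 + 1747.573ms (3)
8. 4077.67ms @ 7 + 582.524ms (1)
9. 4660.194ms @ 8 + 873.786ms (3/2)
10. 5533.981ms @ 19/2 + 873.786ms (3/2)
11. 6407.767ms @ 11 + 582.524ms (1)

note 4 onset = 12/7b = 998.613ms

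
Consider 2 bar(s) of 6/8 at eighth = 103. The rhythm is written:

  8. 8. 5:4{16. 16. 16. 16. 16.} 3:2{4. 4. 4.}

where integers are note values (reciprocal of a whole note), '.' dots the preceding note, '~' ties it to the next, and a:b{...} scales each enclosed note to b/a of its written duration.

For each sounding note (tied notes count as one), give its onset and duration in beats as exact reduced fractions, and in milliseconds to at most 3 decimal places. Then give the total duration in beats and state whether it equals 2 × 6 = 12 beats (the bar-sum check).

1) 0.0ms=0b +873.786ms=3/2b
2) 873.786ms=3/2b +873.786ms=3/2b
3) 1747.573ms=3b +349.515ms=3/5b
4) 2097.087ms=18/5b +349.515ms=3/5b
5) 2446.602ms=21/5b +349.515ms=3/5b
6) 2796.117ms=24/5b +349.515ms=3/5b
7) 3145.631ms=27/5b +349.515ms=3/5b
8) 3495.146ms=6b +1165.049ms=2b
9) 4660.194ms=8b +1165.049ms=2b
10) 5825.243ms=10b +1165.049ms=2b
Σ=12b of 12 (103bpm 6/8) — PASS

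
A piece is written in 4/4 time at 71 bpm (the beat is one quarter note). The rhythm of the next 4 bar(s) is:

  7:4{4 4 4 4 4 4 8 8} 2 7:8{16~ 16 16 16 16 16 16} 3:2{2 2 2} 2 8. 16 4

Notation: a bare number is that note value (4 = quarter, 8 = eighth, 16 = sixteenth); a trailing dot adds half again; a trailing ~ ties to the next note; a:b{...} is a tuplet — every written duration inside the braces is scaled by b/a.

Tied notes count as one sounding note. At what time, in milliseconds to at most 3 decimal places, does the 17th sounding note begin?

note 17 onset = 28/3b = 7887.324ms

1. 0.0ms @ 0 + 482.897ms (4/7)
2. 482.897ms @ 4/7 + 482.897ms (4/7)
3. 965.795ms @ 8/7 + 482.897ms (4/7)
4. 1448.692ms @ 12/7 + 482.897ms (4/7)
5. 1931.59ms @ 16/7 + 482.897ms (4/7)
6. 2414.487ms @ 20/7 + 482.897ms (4/7)
7. 2897.384ms @ 24/7 + 241.449ms (2/7)
8. 3138.833ms @ 26/7 + 241.449ms (2/7)
9. 3380.282ms @ 4 + 1690.141ms (2)
10. 5070.423ms @ 6 + 482.897ms (4/7)
11. 5553.32ms @ 46/7 + 241.449ms (2/7)
12. 5794.769ms @ 48/7 + 241.449ms (2/7)
13. 6036.217ms @ 50/7 + 241.449ms (2/7)
14. 6277.666ms @ 52/7 + 241.449ms (2/7)
15. 6519.115ms @ 54/7 + 241.449ms (2/7)
16. 6760.563ms @ 8 + 1126.761ms (4/3)
17. 7887.324ms @ 28/3 + 1126.761ms (4/3)
18. 9014.085ms @ 32/3 + 1126.761ms (4/3)
19. 10140.845ms @ 12 + 1690.141ms (2)
20. 11830.986ms @ 14 + 633.803ms (3/4)
21. 12464.789ms @ 59/4 + 211.268ms (1/4)
22. 12676.056ms @ 15 + 845.07ms (1)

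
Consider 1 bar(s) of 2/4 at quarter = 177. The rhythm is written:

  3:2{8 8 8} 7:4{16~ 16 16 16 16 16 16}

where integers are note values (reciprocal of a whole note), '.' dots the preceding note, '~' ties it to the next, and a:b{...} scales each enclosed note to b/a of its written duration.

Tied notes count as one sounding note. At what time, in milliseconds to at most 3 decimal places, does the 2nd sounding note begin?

note 2 onset = 1/3b = 112.994ms

1. 0.0ms @ 0 + 112.994ms (1/3)
2. 112.994ms @ 1/3 + 112.994ms (1/3)
3. 225.989ms @ 2/3 + 112.994ms (1/3)
4. 338.983ms @ 1 + 96.852ms (2/7)
5. 435.835ms @ 9/7 + 48.426ms (1/7)
6. 484.262ms @ 10/7 + 48.426ms (1/7)
7. 532.688ms @ 11/7 + 48.426ms (1/7)
8. 581.114ms @ 12/7 + 48.426ms (1/7)
9. 629.54ms @ 13/7 + 48.426ms (1/7)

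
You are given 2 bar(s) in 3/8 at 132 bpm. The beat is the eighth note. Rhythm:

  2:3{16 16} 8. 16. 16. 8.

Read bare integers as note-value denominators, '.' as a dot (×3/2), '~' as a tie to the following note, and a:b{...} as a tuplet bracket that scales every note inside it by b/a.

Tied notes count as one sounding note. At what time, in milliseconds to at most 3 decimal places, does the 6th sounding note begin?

1. 0.0ms @ 0 + 340.909ms (3/4)
2. 340.909ms @ 3/4 + 340.909ms (3/4)
3. 681.818ms @ 3/2 + 681.818ms (3/2)
4. 1363.636ms @ 3 + 340.909ms (3/4)
5. 1704.545ms @ 15/4 + 340.909ms (3/4)
6. 2045.455ms @ 9/2 + 681.818ms (3/2)

note 6 onset = 9/2b = 2045.455ms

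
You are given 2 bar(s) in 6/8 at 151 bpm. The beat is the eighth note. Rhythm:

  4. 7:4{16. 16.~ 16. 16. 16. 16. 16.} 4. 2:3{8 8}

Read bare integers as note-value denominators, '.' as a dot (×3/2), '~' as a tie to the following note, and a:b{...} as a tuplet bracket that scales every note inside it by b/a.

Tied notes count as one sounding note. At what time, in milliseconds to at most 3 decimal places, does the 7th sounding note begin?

note 7 onset = 39/7b = 2213.813ms

1. 0.0ms @ 0 + 1192.053ms (3)
2. 1192.053ms @ 3 + 170.293ms (3/7)
3. 1362.346ms @ 24/7 + 340.587ms (6/7)
4. 1702.933ms @ 30/7 + 170.293ms (3/7)
5. 1873.226ms @ 33/7 + 170.293ms (3/7)
6. 2043.519ms @ 36/7 + 170.293ms (3/7)
7. 2213.813ms @ 39/7 + 170.293ms (3/7)
8. 2384.106ms @ 6 + 1192.053ms (3)
9. 3576.159ms @ 9 + 596.026ms (3/2)
10. 4172.185ms @ 21/2 + 596.026ms (3/2)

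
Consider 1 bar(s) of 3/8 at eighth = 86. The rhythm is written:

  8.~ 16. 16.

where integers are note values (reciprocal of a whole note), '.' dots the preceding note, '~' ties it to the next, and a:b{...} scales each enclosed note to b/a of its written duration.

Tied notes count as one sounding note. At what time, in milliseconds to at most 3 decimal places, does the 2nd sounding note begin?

note 2 onset = 9/4b = 1569.767ms

1. 0.0ms @ 0 + 1569.767ms (9/4)
2. 1569.767ms @ 9/4 + 523.256ms (3/4)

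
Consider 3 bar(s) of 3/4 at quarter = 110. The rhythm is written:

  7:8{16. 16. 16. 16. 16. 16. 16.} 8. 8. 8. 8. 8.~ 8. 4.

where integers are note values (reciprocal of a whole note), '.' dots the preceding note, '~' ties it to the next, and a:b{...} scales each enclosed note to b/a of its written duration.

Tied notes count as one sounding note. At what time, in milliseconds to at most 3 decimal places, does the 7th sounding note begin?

1. 0.0ms @ 0 + 233.766ms (3/7)
2. 233.766ms @ 3/7 + 233.766ms (3/7)
3. 467.532ms @ 6/7 + 233.766ms (3/7)
4. 701.299ms @ 9/7 + 233.766ms (3/7)
5. 935.065ms @ 12/7 + 233.766ms (3/7)
6. 1168.831ms @ 15/7 + 233.766ms (3/7)
7. 1402.597ms @ 18/7 + 233.766ms (3/7)
8. 1636.364ms @ 3 + 409.091ms (3/4)
9. 2045.455ms @ 15/4 + 409.091ms (3/4)
10. 2454.545ms @ 9/2 + 409.091ms (3/4)
11. 2863.636ms @ 21/4 + 409.091ms (3/4)
12. 3272.727ms @ 6 + 818.182ms (3/2)
13. 4090.909ms @ 15/2 + 818.182ms (3/2)

note 7 onset = 18/7b = 1402.597ms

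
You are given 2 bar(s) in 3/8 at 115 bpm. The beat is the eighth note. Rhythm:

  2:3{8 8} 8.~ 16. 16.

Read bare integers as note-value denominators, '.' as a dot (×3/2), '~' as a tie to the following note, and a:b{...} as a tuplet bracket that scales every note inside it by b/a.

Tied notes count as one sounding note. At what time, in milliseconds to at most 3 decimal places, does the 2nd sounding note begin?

note 2 onset = 3/2b = 782.609ms

1. 0.0ms @ 0 + 782.609ms (3/2)
2. 782.609ms @ 3/2 + 782.609ms (3/2)
3. 1565.217ms @ 3 + 1173.913ms (9/4)
4. 2739.13ms @ 21/4 + 391.304ms (3/4)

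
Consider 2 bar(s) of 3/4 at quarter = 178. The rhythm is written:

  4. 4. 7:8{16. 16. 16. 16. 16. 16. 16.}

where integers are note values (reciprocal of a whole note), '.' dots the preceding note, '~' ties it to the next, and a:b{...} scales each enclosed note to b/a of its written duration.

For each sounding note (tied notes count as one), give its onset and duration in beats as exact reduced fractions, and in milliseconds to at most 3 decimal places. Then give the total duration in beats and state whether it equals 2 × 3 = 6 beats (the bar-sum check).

1) 0.0ms=0b +505.618ms=3/2b
2) 505.618ms=3/2b +505.618ms=3/2b
3) 1011.236ms=3b +144.462ms=3/7b
4) 1155.698ms=24/7b +144.462ms=3/7b
5) 1300.161ms=27/7b +144.462ms=3/7b
6) 1444.623ms=30/7b +144.462ms=3/7b
7) 1589.085ms=33/7b +144.462ms=3/7b
8) 1733.547ms=36/7b +144.462ms=3/7b
9) 1878.01ms=39/7b +144.462ms=3/7b
Σ=6b of 6 (178bpm 3/4) — PASS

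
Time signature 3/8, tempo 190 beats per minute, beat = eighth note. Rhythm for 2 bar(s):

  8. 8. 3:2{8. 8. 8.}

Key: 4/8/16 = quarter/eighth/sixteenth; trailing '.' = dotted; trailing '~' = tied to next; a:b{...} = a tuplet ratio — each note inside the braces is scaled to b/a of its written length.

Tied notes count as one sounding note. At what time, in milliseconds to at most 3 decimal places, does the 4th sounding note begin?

1. 0.0ms @ 0 + 473.684ms (3/2)
2. 473.684ms @ 3/2 + 473.684ms (3/2)
3. 947.368ms @ 3 + 315.789ms (1)
4. 1263.158ms @ 4 + 315.789ms (1)
5. 1578.947ms @ 5 + 315.789ms (1)

note 4 onset = 4b = 1263.158ms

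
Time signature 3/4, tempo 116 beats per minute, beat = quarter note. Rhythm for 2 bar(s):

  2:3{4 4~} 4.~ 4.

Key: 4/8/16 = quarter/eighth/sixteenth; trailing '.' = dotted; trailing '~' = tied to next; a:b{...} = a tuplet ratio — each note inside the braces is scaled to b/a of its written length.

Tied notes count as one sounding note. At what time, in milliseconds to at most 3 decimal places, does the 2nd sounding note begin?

note 2 onset = 3/2b = 775.862ms

1. 0.0ms @ 0 + 775.862ms (3/2)
2. 775.862ms @ 3/2 + 2327.586ms (9/2)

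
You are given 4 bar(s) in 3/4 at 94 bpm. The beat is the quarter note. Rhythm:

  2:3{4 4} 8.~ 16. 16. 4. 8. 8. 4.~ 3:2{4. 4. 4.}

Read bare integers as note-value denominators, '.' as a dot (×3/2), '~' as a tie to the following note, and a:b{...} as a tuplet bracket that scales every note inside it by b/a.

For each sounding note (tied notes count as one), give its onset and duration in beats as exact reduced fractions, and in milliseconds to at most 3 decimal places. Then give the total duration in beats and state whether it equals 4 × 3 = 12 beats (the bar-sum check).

1) 0.0ms=0b +957.447ms=3/2b
2) 957.447ms=3/2b +957.447ms=3/2b
3) 1914.894ms=3b +718.085ms=9/8b
4) 2632.979ms=33/8b +239.362ms=3/8b
5) 2872.34ms=9/2b +957.447ms=3/2b
6) 3829.787ms=6b +478.723ms=3/4b
7) 4308.511ms=27/4b +478.723ms=3/4b
8) 4787.234ms=15/2b +1595.745ms=5/2b
9) 6382.979ms=10b +638.298ms=1b
10) 7021.277ms=11b +638.298ms=1b
Σ=12b of 12 (94bpm 3/4) — PASS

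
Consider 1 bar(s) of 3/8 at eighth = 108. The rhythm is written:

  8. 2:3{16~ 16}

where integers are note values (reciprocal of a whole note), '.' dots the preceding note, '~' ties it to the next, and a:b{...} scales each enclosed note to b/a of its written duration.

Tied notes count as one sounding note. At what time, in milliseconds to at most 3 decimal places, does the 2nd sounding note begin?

1. 0.0ms @ 0 + 833.333ms (3/2)
2. 833.333ms @ 3/2 + 833.333ms (3/2)

note 2 onset = 3/2b = 833.333ms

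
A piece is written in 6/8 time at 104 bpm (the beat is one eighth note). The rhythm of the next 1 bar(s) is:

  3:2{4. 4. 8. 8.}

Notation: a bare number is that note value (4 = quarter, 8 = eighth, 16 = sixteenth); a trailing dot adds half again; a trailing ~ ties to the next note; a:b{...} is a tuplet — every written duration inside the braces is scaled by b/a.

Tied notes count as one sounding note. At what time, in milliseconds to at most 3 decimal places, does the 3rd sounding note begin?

1. 0.0ms @ 0 + 1153.846ms (2)
2. 1153.846ms @ 2 + 1153.846ms (2)
3. 2307.692ms @ 4 + 576.923ms (1)
4. 2884.615ms @ 5 + 576.923ms (1)

note 3 onset = 4b = 2307.692ms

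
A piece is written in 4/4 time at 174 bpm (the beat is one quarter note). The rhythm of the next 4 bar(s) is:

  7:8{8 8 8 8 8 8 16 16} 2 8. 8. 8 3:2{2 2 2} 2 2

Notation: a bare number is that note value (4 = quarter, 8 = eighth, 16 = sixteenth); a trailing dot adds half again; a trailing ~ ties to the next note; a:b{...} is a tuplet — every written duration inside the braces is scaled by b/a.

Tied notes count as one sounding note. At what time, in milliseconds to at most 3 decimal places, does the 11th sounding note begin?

1. 0.0ms @ 0 + 197.044ms (4/7)
2. 197.044ms @ 4/7 + 197.044ms (4/7)
3. 394.089ms @ 8/7 + 197.044ms (4/7)
4. 591.133ms @ 12/7 + 197.044ms (4/7)
5. 788.177ms @ 16/7 + 197.044ms (4/7)
6. 985.222ms @ 20/7 + 197.044ms (4/7)
7. 1182.266ms @ 24/7 + 98.522ms (2/7)
8. 1280.788ms @ 26/7 + 98.522ms (2/7)
9. 1379.31ms @ 4 + 689.655ms (2)
10. 2068.966ms @ 6 + 258.621ms (3/4)
11. 2327.586ms @ 27/4 + 258.621ms (3/4)
12. 2586.207ms @ 15/2 + 172.414ms (1/2)
13. 2758.621ms @ 8 + 459.77ms (4/3)
14. 3218.391ms @ 28/3 + 459.77ms (4/3)
15. 3678.161ms @ 32/3 + 459.77ms (4/3)
16. 4137.931ms @ 12 + 689.655ms (2)
17. 4827.586ms @ 14 + 689.655ms (2)

note 11 onset = 27/4b = 2327.586ms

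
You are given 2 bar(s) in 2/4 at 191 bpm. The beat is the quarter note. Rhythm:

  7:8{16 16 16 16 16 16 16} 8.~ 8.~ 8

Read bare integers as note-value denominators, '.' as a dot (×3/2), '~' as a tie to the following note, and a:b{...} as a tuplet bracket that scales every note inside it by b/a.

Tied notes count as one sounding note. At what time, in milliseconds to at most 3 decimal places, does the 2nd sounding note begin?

1. 0.0ms @ 0 + 89.753ms (2/7)
2. 89.753ms @ 2/7 + 89.753ms (2/7)
3. 179.506ms @ 4/7 + 89.753ms (2/7)
4. 269.26ms @ 6/7 + 89.753ms (2/7)
5. 359.013ms @ 8/7 + 89.753ms (2/7)
6. 448.766ms @ 10/7 + 89.753ms (2/7)
7. 538.519ms @ 12/7 + 89.753ms (2/7)
8. 628.272ms @ 2 + 628.272ms (2)

note 2 onset = 2/7b = 89.753ms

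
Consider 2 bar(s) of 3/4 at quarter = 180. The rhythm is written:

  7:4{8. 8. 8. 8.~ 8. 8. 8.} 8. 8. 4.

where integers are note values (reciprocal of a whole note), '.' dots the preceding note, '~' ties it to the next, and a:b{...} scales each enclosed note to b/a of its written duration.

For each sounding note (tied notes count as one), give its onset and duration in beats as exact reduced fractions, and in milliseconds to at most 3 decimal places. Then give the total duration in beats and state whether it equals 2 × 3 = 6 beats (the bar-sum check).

1) 0.0ms=0b +142.857ms=3/7b
2) 142.857ms=3/7b +142.857ms=3/7b
3) 285.714ms=6/7b +142.857ms=3/7b
4) 428.571ms=9/7b +285.714ms=6/7b
5) 714.286ms=15/7b +142.857ms=3/7b
6) 857.143ms=18/7b +142.857ms=3/7b
7) 1000.0ms=3b +250.0ms=3/4b
8) 1250.0ms=15/4b +250.0ms=3/4b
9) 1500.0ms=9/2b +500.0ms=3/2b
Σ=6b of 6 (180bpm 3/4) — PASS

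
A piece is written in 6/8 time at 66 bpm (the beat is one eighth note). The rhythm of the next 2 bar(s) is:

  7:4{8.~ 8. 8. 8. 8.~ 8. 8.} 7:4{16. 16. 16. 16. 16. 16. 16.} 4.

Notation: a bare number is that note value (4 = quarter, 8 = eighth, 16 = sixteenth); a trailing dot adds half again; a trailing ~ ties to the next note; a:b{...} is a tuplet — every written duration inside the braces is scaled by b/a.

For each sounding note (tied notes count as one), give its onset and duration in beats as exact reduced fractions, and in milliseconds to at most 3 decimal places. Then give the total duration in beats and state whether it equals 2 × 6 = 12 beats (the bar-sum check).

1) 0.0ms=0b +1558.442ms=12/7b
2) 1558.442ms=12/7b +779.221ms=6/7b
3) 2337.662ms=18/7b +779.221ms=6/7b
4) 3116.883ms=24/7b +1558.442ms=12/7b
5) 4675.325ms=36/7b +779.221ms=6/7b
6) 5454.545ms=6b +389.61ms=3/7b
7) 5844.156ms=45/7b +389.61ms=3/7b
8) 6233.766ms=48/7b +389.61ms=3/7b
9) 6623.377ms=51/7b +389.61ms=3/7b
10) 7012.987ms=54/7b +389.61ms=3/7b
11) 7402.597ms=57/7b +389.61ms=3/7b
12) 7792.208ms=60/7b +389.61ms=3/7b
13) 8181.818ms=9b +2727.273ms=3b
Σ=12b of 12 (66bpm 6/8) — PASS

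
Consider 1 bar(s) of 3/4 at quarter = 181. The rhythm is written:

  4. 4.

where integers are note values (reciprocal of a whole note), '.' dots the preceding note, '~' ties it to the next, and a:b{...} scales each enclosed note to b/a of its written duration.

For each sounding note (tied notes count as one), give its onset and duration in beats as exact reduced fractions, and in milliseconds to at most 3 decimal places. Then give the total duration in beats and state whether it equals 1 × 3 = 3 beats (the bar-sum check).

1) 0.0ms=0b +497.238ms=3/2b
2) 497.238ms=3/2b +497.238ms=3/2b
Σ=3b of 3 (181bpm 3/4) — PASS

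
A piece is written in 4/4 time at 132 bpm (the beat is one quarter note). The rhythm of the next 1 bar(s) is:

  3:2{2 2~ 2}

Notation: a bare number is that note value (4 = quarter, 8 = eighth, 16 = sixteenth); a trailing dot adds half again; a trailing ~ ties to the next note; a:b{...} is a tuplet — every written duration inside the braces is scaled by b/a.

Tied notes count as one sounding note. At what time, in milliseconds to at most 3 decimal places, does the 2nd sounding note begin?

note 2 onset = 4/3b = 606.061ms

1. 0.0ms @ 0 + 606.061ms (4/3)
2. 606.061ms @ 4/3 + 1212.121ms (8/3)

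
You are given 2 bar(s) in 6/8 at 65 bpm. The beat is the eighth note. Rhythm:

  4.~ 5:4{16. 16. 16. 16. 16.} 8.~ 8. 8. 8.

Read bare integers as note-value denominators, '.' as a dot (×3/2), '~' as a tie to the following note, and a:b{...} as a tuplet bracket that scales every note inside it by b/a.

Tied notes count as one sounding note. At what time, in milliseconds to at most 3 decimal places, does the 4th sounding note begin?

1. 0.0ms @ 0 + 3323.077ms (18/5)
2. 3323.077ms @ 18/5 + 553.846ms (3/5)
3. 3876.923ms @ 21/5 + 553.846ms (3/5)
4. 4430.769ms @ 24/5 + 553.846ms (3/5)
5. 4984.615ms @ 27/5 + 553.846ms (3/5)
6. 5538.462ms @ 6 + 2769.231ms (3)
7. 8307.692ms @ 9 + 1384.615ms (3/2)
8. 9692.308ms @ 21/2 + 1384.615ms (3/2)

note 4 onset = 24/5b = 4430.769ms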